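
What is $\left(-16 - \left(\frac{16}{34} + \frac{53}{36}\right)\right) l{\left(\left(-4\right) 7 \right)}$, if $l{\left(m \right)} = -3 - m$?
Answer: $- \frac{274525}{612} \approx -448.57$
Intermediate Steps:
$\left(-16 - \left(\frac{16}{34} + \frac{53}{36}\right)\right) l{\left(\left(-4\right) 7 \right)} = \left(-16 - \left(\frac{16}{34} + \frac{53}{36}\right)\right) \left(-3 - \left(-4\right) 7\right) = \left(-16 - \left(16 \cdot \frac{1}{34} + 53 \cdot \frac{1}{36}\right)\right) \left(-3 - -28\right) = \left(-16 - \left(\frac{8}{17} + \frac{53}{36}\right)\right) \left(-3 + 28\right) = \left(-16 - \frac{1189}{612}\right) 25 = \left(- \frac{10981}{612}\right) 25 = - \frac{274525}{612}$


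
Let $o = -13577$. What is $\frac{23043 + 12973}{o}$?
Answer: $- \frac{36016}{13577} \approx -2.6527$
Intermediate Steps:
$\frac{23043 + 12973}{o} = \frac{23043 + 12973}{-13577} = 36016 \left(- \frac{1}{13577}\right) = - \frac{36016}{13577}$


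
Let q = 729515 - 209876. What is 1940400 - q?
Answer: 1420761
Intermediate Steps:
q = 519639
1940400 - q = 1940400 - 1*519639 = 1940400 - 519639 = 1420761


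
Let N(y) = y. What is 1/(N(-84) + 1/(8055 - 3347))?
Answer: -4708/395471 ≈ -0.011905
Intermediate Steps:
1/(N(-84) + 1/(8055 - 3347)) = 1/(-84 + 1/(8055 - 3347)) = 1/(-84 + 1/4708) = 1/(-395471/4708) = -4708/395471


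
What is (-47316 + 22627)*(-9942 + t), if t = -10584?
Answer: 506766414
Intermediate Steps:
(-47316 + 22627)*(-9942 + t) = (-47316 + 22627)*(-9942 - 10584) = -24689*(-20526) = 506766414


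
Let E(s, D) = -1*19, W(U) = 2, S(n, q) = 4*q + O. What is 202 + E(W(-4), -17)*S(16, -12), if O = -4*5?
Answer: 1494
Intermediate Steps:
O = -20
S(n, q) = -20 + 4*q (S(n, q) = 4*q - 20 = -20 + 4*q)
E(s, D) = -19
202 + E(W(-4), -17)*S(16, -12) = 202 - 19*(-20 + 4*(-12)) = 202 - 19*(-20 - 48) = 202 - 19*(-68) = 202 + 1292 = 1494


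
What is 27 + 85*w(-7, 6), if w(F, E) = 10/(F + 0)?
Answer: -661/7 ≈ -94.429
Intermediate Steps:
w(F, E) = 10/F
27 + 85*w(-7, 6) = 27 + 85*(10/(-7)) = 27 + 85*(10*(-⅐)) = 27 + 85*(-10/7) = 27 - 850/7 = -661/7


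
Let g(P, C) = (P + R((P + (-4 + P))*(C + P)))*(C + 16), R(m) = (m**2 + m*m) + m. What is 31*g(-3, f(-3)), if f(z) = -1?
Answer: 1505205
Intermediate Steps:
R(m) = m + 2*m**2 (R(m) = (m**2 + m**2) + m = 2*m**2 + m = m + 2*m**2)
g(P, C) = (16 + C)*(P + (1 + 2*(-4 + 2*P)*(C + P))*(-4 + 2*P)*(C + P)) (g(P, C) = (P + ((P + (-4 + P))*(C + P))*(1 + 2*((P + (-4 + P))*(C + P))))*(C + 16) = (P + ((-4 + 2*P)*(C + P))*(1 + 2*((-4 + 2*P)*(C + P))))*(16 + C) = (P + ((-4 + 2*P)*(C + P))*(1 + 2*(-4 + 2*P)*(C + P)))*(16 + C) = (P + (1 + 2*(-4 + 2*P)*(C + P))*(-4 + 2*P)*(C + P))*(16 + C) = (16 + C)*(P + (1 + 2*(-4 + 2*P)*(C + P))*(-4 + 2*P)*(C + P)))
31*g(-3, f(-3)) = 31*(16*(-3) - 1*(-3) + 32*((-3)**2 - 2*(-1) - 2*(-3) - 1*(-3))*(1 - 8*(-1) - 8*(-3) + 4*(-3)**2 + 4*(-1)*(-3)) + 2*(-1)*((-3)**2 - 2*(-1) - 2*(-3) - 1*(-3))*(1 - 8*(-1) - 8*(-3) + 4*(-3)**2 + 4*(-1)*(-3))) = 31*(-48 + 3 + 32*(9 + 2 + 6 + 3)*(1 + 8 + 24 + 4*9 + 12) + 2*(-1)*(9 + 2 + 6 + 3)*(1 + 8 + 24 + 4*9 + 12)) = 31*(-48 + 3 + 32*20*(1 + 8 + 24 + 36 + 12) + 2*(-1)*20*(1 + 8 + 24 + 36 + 12)) = 31*(-48 + 3 + 32*20*81 + 2*(-1)*20*81) = 31*(-48 + 3 + 51840 - 3240) = 31*48555 = 1505205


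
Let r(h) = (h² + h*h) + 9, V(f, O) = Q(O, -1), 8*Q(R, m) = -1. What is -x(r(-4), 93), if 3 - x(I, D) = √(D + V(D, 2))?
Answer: -3 + √1486/4 ≈ 6.6372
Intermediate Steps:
Q(R, m) = -⅛ (Q(R, m) = (⅛)*(-1) = -⅛)
V(f, O) = -⅛
r(h) = 9 + 2*h² (r(h) = (h² + h²) + 9 = 2*h² + 9 = 9 + 2*h²)
x(I, D) = 3 - √(-⅛ + D) (x(I, D) = 3 - √(D - ⅛) = 3 - √(-⅛ + D))
-x(r(-4), 93) = -(3 - √(-2 + 16*93)/4) = -(3 - √(-2 + 1488)/4) = -(3 - √1486/4) = -3 + √1486/4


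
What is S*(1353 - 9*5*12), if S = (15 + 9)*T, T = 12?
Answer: 234144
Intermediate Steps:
S = 288 (S = (15 + 9)*12 = 24*12 = 288)
S*(1353 - 9*5*12) = 288*(1353 - 9*5*12) = 288*(1353 - 45*12) = 288*(1353 - 540) = 288*813 = 234144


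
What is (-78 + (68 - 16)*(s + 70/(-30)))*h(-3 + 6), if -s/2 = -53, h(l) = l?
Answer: 15938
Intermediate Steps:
s = 106 (s = -2*(-53) = 106)
(-78 + (68 - 16)*(s + 70/(-30)))*h(-3 + 6) = (-78 + (68 - 16)*(106 + 70/(-30)))*(-3 + 6) = (-78 + 52*(106 + 70*(-1/30)))*3 = (-78 + 52*(106 - 7/3))*3 = (-78 + 52*(311/3))*3 = (-78 + 16172/3)*3 = (15938/3)*3 = 15938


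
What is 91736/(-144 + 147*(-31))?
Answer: -91736/4701 ≈ -19.514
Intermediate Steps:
91736/(-144 + 147*(-31)) = 91736/(-144 - 4557) = 91736/(-4701) = 91736*(-1/4701) = -91736/4701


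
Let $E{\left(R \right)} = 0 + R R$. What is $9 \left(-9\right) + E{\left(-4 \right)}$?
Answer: $-65$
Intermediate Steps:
$E{\left(R \right)} = R^{2}$ ($E{\left(R \right)} = 0 + R^{2} = R^{2}$)
$9 \left(-9\right) + E{\left(-4 \right)} = 9 \left(-9\right) + \left(-4\right)^{2} = -81 + 16 = -65$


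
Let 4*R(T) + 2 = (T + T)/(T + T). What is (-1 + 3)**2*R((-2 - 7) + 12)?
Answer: -1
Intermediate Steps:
R(T) = -1/4 (R(T) = -1/2 + ((T + T)/(T + T))/4 = -1/2 + ((2*T)/((2*T)))/4 = -1/2 + ((2*T)*(1/(2*T)))/4 = -1/2 + (1/4)*1 = -1/2 + 1/4 = -1/4)
(-1 + 3)**2*R((-2 - 7) + 12) = (-1 + 3)**2*(-1/4) = 2**2*(-1/4) = 4*(-1/4) = -1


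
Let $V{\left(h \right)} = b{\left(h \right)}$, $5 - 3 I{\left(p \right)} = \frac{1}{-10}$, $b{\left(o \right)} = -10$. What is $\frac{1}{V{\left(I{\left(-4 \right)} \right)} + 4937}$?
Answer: $\frac{1}{4927} \approx 0.00020296$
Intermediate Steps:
$I{\left(p \right)} = \frac{17}{10}$ ($I{\left(p \right)} = \frac{5}{3} - \frac{1}{3 \left(-10\right)} = \frac{5}{3} - - \frac{1}{30} = \frac{5}{3} + \frac{1}{30} = \frac{17}{10}$)
$V{\left(h \right)} = -10$
$\frac{1}{V{\left(I{\left(-4 \right)} \right)} + 4937} = \frac{1}{-10 + 4937} = \frac{1}{4927}$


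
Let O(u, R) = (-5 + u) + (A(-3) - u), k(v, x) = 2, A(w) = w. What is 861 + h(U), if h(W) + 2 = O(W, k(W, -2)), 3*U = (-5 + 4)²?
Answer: 851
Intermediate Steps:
O(u, R) = -8 (O(u, R) = (-5 + u) + (-3 - u) = -8)
U = ⅓ (U = (-5 + 4)²/3 = (⅓)*(-1)² = (⅓)*1 = ⅓ ≈ 0.33333)
h(W) = -10 (h(W) = -2 - 8 = -10)
861 + h(U) = 861 - 10 = 851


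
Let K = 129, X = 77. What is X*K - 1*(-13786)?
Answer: 23719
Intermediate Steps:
X*K - 1*(-13786) = 77*129 - 1*(-13786) = 9933 + 13786 = 23719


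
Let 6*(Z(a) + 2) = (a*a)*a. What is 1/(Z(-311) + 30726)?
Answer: -6/29895887 ≈ -2.0070e-7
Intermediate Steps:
Z(a) = -2 + a³/6 (Z(a) = -2 + ((a*a)*a)/6 = -2 + (a²*a)/6 = -2 + a³/6)
1/(Z(-311) + 30726) = 1/((-2 + (⅙)*(-311)³) + 30726) = 1/((-2 + (⅙)*(-30080231)) + 30726) = 1/((-2 - 30080231/6) + 30726) = 1/(-30080243/6 + 30726) = 1/(-29895887/6) = -6/29895887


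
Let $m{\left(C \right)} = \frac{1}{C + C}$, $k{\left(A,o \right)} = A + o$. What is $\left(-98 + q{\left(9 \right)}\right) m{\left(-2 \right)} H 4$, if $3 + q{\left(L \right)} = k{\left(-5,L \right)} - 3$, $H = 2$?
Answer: $200$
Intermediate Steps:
$m{\left(C \right)} = \frac{1}{2 C}$
$q{\left(L \right)} = -11 + L$ ($q{\left(L \right)} = -3 + \left(\left(-5 + L\right) - 3\right) = -3 + \left(-8 + L\right) = -11 + L$)
$\left(-98 + q{\left(9 \right)}\right) m{\left(-2 \right)} H 4 = \left(-98 + \left(-11 + 9\right)\right) \frac{1}{2 \left(-2\right)} 2 \cdot 4 = \left(-98 - 2\right) \frac{1}{2} \left(- \frac{1}{2}\right) 2 \cdot 4 = - 100 \left(- \frac{1}{4}\right) 2 \cdot 4 = - 100 \left(\left(- \frac{1}{2}\right) 4\right) = \left(-100\right) \left(-2\right) = 200$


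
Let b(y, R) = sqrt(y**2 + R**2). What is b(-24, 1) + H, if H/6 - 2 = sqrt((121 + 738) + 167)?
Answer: 12 + sqrt(577) + 18*sqrt(114) ≈ 228.21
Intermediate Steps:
H = 12 + 18*sqrt(114) (H = 12 + 6*sqrt((121 + 738) + 167) = 12 + 6*sqrt(859 + 167) = 12 + 6*sqrt(1026) = 12 + 6*(3*sqrt(114)) = 12 + 18*sqrt(114) ≈ 204.19)
b(y, R) = sqrt(R**2 + y**2)
b(-24, 1) + H = sqrt(1**2 + (-24)**2) + (12 + 18*sqrt(114)) = sqrt(1 + 576) + (12 + 18*sqrt(114)) = sqrt(577) + (12 + 18*sqrt(114)) = 12 + sqrt(577) + 18*sqrt(114)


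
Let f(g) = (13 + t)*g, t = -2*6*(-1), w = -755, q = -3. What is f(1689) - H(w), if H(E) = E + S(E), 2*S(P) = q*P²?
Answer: 1796035/2 ≈ 8.9802e+5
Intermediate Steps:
t = 12 (t = -12*(-1) = 12)
f(g) = 25*g (f(g) = (13 + 12)*g = 25*g)
S(P) = -3*P²/2 (S(P) = (-3*P²)/2 = -3*P²/2)
H(E) = E - 3*E²/2
f(1689) - H(w) = 25*1689 - (-755)*(2 - 3*(-755))/2 = 42225 - (-755)*(2 + 2265)/2 = 42225 - (-755)*2267/2 = 42225 - 1*(-1711585/2) = 42225 + 1711585/2 = 1796035/2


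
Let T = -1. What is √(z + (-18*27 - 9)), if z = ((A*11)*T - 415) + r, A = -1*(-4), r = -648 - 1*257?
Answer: 13*I*√11 ≈ 43.116*I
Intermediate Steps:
r = -905 (r = -648 - 257 = -905)
A = 4
z = -1364 (z = ((4*11)*(-1) - 415) - 905 = (44*(-1) - 415) - 905 = (-44 - 415) - 905 = -459 - 905 = -1364)
√(z + (-18*27 - 9)) = √(-1364 + (-18*27 - 9)) = √(-1364 + (-486 - 9)) = √(-1364 - 495) = √(-1859) = 13*I*√11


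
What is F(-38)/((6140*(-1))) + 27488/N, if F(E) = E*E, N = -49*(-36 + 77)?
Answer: -42919329/3083815 ≈ -13.918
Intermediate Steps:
N = -2009 (N = -49*41 = -2009)
F(E) = E²
F(-38)/((6140*(-1))) + 27488/N = (-38)²/((6140*(-1))) + 27488/(-2009) = 1444/(-6140) + 27488*(-1/2009) = 1444*(-1/6140) - 27488/2009 = -361/1535 - 27488/2009 = -42919329/3083815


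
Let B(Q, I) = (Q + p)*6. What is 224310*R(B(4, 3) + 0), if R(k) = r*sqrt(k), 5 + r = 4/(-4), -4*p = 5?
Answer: -672930*sqrt(66) ≈ -5.4669e+6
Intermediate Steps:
p = -5/4 (p = -1/4*5 = -5/4 ≈ -1.2500)
r = -6 (r = -5 + 4/(-4) = -5 + 4*(-1/4) = -5 - 1 = -6)
B(Q, I) = -15/2 + 6*Q (B(Q, I) = (Q - 5/4)*6 = (-5/4 + Q)*6 = -15/2 + 6*Q)
R(k) = -6*sqrt(k)
224310*R(B(4, 3) + 0) = 224310*(-6*sqrt((-15/2 + 6*4) + 0)) = 224310*(-6*sqrt((-15/2 + 24) + 0)) = 224310*(-6*sqrt(33/2 + 0)) = 224310*(-3*sqrt(66)) = -672930*sqrt(66)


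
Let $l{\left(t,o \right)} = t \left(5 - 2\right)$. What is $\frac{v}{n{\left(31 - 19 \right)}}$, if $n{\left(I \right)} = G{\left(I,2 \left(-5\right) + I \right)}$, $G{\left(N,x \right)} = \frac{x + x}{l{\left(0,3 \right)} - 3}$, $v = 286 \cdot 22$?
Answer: $-4719$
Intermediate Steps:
$l{\left(t,o \right)} = 3 t$ ($l{\left(t,o \right)} = t 3 = 3 t$)
$v = 6292$
$G{\left(N,x \right)} = - \frac{2 x}{3}$ ($G{\left(N,x \right)} = \frac{x + x}{3 \cdot 0 - 3} = \frac{2 x}{0 - 3} = \frac{2 x}{-3} = 2 x \left(- \frac{1}{3}\right) = - \frac{2 x}{3}$)
$n{\left(I \right)} = \frac{20}{3} - \frac{2 I}{3}$ ($n{\left(I \right)} = - \frac{2 \left(2 \left(-5\right) + I\right)}{3} = - \frac{2 \left(-10 + I\right)}{3} = \frac{20}{3} - \frac{2 I}{3}$)
$\frac{v}{n{\left(31 - 19 \right)}} = \frac{6292}{\frac{20}{3} - \frac{2 \left(31 - 19\right)}{3}} = \frac{6292}{\frac{20}{3} - 8} = \frac{6292}{- \frac{4}{3}} = 6292 \left(- \frac{3}{4}\right) = -4719$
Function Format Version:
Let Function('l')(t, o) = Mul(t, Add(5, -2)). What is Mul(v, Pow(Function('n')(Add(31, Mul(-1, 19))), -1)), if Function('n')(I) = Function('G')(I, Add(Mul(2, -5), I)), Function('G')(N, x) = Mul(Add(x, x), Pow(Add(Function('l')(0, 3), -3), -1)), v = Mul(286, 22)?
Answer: -4719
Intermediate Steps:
Function('l')(t, o) = Mul(3, t) (Function('l')(t, o) = Mul(t, 3) = Mul(3, t))
v = 6292
Function('G')(N, x) = Mul(Rational(-2, 3), x) (Function('G')(N, x) = Mul(Add(x, x), Pow(Add(Mul(3, 0), -3), -1)) = Mul(Mul(2, x), Pow(Add(0, -3), -1)) = Mul(Mul(2, x), Pow(-3, -1)) = Mul(Mul(2, x), Rational(-1, 3)) = Mul(Rational(-2, 3), x))
Function('n')(I) = Add(Rational(20, 3), Mul(Rational(-2, 3), I)) (Function('n')(I) = Mul(Rational(-2, 3), Add(Mul(2, -5), I)) = Mul(Rational(-2, 3), Add(-10, I)) = Add(Rational(20, 3), Mul(Rational(-2, 3), I)))
Mul(v, Pow(Function('n')(Add(31, Mul(-1, 19))), -1)) = Mul(6292, Pow(Add(Rational(20, 3), Mul(Rational(-2, 3), Add(31, Mul(-1, 19)))), -1)) = Mul(6292, Pow(Add(Rational(20, 3), Mul(Rational(-2, 3), Add(31, -19))), -1)) = Mul(6292, Pow(Add(Rational(20, 3), Mul(Rational(-2, 3), 12)), -1)) = Mul(6292, Pow(Add(Rational(20, 3), -8), -1)) = Mul(6292, Pow(Rational(-4, 3), -1)) = Mul(6292, Rational(-3, 4)) = -4719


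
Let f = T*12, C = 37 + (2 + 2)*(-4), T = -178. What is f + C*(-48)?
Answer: -3144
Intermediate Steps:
C = 21 (C = 37 + 4*(-4) = 37 - 16 = 21)
f = -2136 (f = -178*12 = -2136)
f + C*(-48) = -2136 + 21*(-48) = -2136 - 1008 = -3144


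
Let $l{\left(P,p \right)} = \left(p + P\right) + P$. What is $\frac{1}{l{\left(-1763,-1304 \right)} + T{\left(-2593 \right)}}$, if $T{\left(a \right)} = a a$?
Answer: $\frac{1}{6718819} \approx 1.4884 \cdot 10^{-7}$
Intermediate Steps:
$T{\left(a \right)} = a^{2}$
$l{\left(P,p \right)} = p + 2 P$ ($l{\left(P,p \right)} = \left(P + p\right) + P = p + 2 P$)
$\frac{1}{l{\left(-1763,-1304 \right)} + T{\left(-2593 \right)}} = \frac{1}{\left(-1304 + 2 \left(-1763\right)\right) + \left(-2593\right)^{2}} = \frac{1}{\left(-1304 - 3526\right) + 6723649} = \frac{1}{-4830 + 6723649} = \frac{1}{6718819}$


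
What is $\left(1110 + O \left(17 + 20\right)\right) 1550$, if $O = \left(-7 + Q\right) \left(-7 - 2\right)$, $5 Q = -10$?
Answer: $6365850$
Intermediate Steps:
$Q = -2$ ($Q = \frac{1}{5} \left(-10\right) = -2$)
$O = 81$ ($O = \left(-7 - 2\right) \left(-7 - 2\right) = \left(-9\right) \left(-9\right) = 81$)
$\left(1110 + O \left(17 + 20\right)\right) 1550 = \left(1110 + 81 \left(17 + 20\right)\right) 1550 = \left(1110 + 81 \cdot 37\right) 1550 = \left(1110 + 2997\right) 1550 = 4107 \cdot 1550 = 6365850$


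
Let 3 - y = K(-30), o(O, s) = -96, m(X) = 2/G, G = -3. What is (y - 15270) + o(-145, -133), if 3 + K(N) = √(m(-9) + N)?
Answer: -15360 - 2*I*√69/3 ≈ -15360.0 - 5.5378*I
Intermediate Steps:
m(X) = -⅔ (m(X) = 2/(-3) = 2*(-⅓) = -⅔)
K(N) = -3 + √(-⅔ + N)
y = 6 - 2*I*√69/3 (y = 3 - (-3 + √(-6 + 9*(-30))/3) = 3 - (-3 + √(-6 - 270)/3) = 3 - (-3 + √(-276)/3) = 3 - (-3 + (2*I*√69)/3) = 3 - (-3 + 2*I*√69/3) = 3 + (3 - 2*I*√69/3) = 6 - 2*I*√69/3 ≈ 6.0 - 5.5378*I)
(y - 15270) + o(-145, -133) = ((6 - 2*I*√69/3) - 15270) - 96 = (-15264 - 2*I*√69/3) - 96 = -15360 - 2*I*√69/3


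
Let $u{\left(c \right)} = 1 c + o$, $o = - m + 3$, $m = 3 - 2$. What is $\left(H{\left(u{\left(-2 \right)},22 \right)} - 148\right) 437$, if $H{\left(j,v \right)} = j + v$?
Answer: $-55062$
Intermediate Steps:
$m = 1$ ($m = 3 - 2 = 1$)
$o = 2$ ($o = \left(-1\right) 1 + 3 = -1 + 3 = 2$)
$u{\left(c \right)} = 2 + c$ ($u{\left(c \right)} = 1 c + 2 = c + 2 = 2 + c$)
$\left(H{\left(u{\left(-2 \right)},22 \right)} - 148\right) 437 = \left(\left(\left(2 - 2\right) + 22\right) - 148\right) 437 = \left(\left(0 + 22\right) - 148\right) 437 = \left(22 - 148\right) 437 = \left(-126\right) 437 = -55062$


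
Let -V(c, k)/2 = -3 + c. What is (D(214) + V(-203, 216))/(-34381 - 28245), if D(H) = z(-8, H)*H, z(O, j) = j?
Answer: -23104/31313 ≈ -0.73784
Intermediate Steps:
V(c, k) = 6 - 2*c (V(c, k) = -2*(-3 + c) = 6 - 2*c)
D(H) = H² (D(H) = H*H = H²)
(D(214) + V(-203, 216))/(-34381 - 28245) = (214² + (6 - 2*(-203)))/(-34381 - 28245) = (45796 + (6 + 406))/(-62626) = (45796 + 412)*(-1/62626) = 46208*(-1/62626) = -23104/31313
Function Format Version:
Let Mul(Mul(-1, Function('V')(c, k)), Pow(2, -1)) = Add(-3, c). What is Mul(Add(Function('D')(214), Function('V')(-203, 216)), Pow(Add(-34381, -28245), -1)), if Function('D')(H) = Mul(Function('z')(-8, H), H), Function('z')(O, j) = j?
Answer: Rational(-23104, 31313) ≈ -0.73784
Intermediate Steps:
Function('V')(c, k) = Add(6, Mul(-2, c)) (Function('V')(c, k) = Mul(-2, Add(-3, c)) = Add(6, Mul(-2, c)))
Function('D')(H) = Pow(H, 2) (Function('D')(H) = Mul(H, H) = Pow(H, 2))
Mul(Add(Function('D')(214), Function('V')(-203, 216)), Pow(Add(-34381, -28245), -1)) = Mul(Add(Pow(214, 2), Add(6, Mul(-2, -203))), Pow(Add(-34381, -28245), -1)) = Mul(Add(45796, Add(6, 406)), Pow(-62626, -1)) = Mul(Add(45796, 412), Rational(-1, 62626)) = Mul(46208, Rational(-1, 62626)) = Rational(-23104, 31313)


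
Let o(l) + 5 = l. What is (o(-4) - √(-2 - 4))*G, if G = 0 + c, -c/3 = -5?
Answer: -135 - 15*I*√6 ≈ -135.0 - 36.742*I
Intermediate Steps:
c = 15 (c = -3*(-5) = 15)
G = 15 (G = 0 + 15 = 15)
o(l) = -5 + l
(o(-4) - √(-2 - 4))*G = ((-5 - 4) - √(-2 - 4))*15 = (-9 - √(-6))*15 = (-9 - I*√6)*15 = -135 - 15*I*√6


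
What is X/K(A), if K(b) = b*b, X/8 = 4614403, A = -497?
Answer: 36915224/247009 ≈ 149.45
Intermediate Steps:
X = 36915224 (X = 8*4614403 = 36915224)
K(b) = b**2
X/K(A) = 36915224/((-497)**2) = 36915224/247009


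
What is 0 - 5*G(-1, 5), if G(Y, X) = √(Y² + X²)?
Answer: -5*√26 ≈ -25.495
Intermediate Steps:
G(Y, X) = √(X² + Y²)
0 - 5*G(-1, 5) = 0 - 5*√(5² + (-1)²) = 0 - 5*√(25 + 1) = 0 - 5*√26 = -5*√26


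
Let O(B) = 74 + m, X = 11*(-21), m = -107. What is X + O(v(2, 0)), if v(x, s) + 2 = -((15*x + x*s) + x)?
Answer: -264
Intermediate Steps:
X = -231
v(x, s) = -2 - 16*x - s*x (v(x, s) = -2 - ((15*x + x*s) + x) = -2 - ((15*x + s*x) + x) = -2 - (16*x + s*x) = -2 + (-16*x - s*x) = -2 - 16*x - s*x)
O(B) = -33 (O(B) = 74 - 107 = -33)
X + O(v(2, 0)) = -231 - 33 = -264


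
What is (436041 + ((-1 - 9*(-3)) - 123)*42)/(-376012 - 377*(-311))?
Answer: -143989/86255 ≈ -1.6693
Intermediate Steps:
(436041 + ((-1 - 9*(-3)) - 123)*42)/(-376012 - 377*(-311)) = (436041 + ((-1 + 27) - 123)*42)/(-376012 + 117247) = (436041 + (26 - 123)*42)/(-258765) = (436041 - 97*42)*(-1/258765) = (436041 - 4074)*(-1/258765) = 431967*(-1/258765) = -143989/86255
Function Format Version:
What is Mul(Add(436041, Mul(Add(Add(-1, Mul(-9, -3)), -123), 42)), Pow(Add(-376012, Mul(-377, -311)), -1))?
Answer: Rational(-143989, 86255) ≈ -1.6693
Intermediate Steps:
Mul(Add(436041, Mul(Add(Add(-1, Mul(-9, -3)), -123), 42)), Pow(Add(-376012, Mul(-377, -311)), -1)) = Mul(Add(436041, Mul(Add(Add(-1, 27), -123), 42)), Pow(Add(-376012, 117247), -1)) = Mul(Add(436041, Mul(Add(26, -123), 42)), Pow(-258765, -1)) = Mul(Add(436041, Mul(-97, 42)), Rational(-1, 258765)) = Mul(Add(436041, -4074), Rational(-1, 258765)) = Mul(431967, Rational(-1, 258765)) = Rational(-143989, 86255)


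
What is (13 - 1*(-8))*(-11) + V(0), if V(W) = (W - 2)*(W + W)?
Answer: -231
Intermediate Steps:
V(W) = 2*W*(-2 + W) (V(W) = (-2 + W)*(2*W) = 2*W*(-2 + W))
(13 - 1*(-8))*(-11) + V(0) = (13 - 1*(-8))*(-11) + 2*0*(-2 + 0) = (13 + 8)*(-11) + 2*0*(-2) = 21*(-11) + 0 = -231 + 0 = -231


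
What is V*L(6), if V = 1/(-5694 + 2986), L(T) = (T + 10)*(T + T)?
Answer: -48/677 ≈ -0.070901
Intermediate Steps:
L(T) = 2*T*(10 + T) (L(T) = (10 + T)*(2*T) = 2*T*(10 + T))
V = -1/2708 (V = 1/(-2708) = -1/2708 ≈ -0.00036928)
V*L(6) = -6*(10 + 6)/1354 = -6*16/1354 = -1/2708*192 = -48/677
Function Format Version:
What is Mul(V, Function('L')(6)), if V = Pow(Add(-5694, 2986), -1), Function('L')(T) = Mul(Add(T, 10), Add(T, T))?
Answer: Rational(-48, 677) ≈ -0.070901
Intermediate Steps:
Function('L')(T) = Mul(2, T, Add(10, T)) (Function('L')(T) = Mul(Add(10, T), Mul(2, T)) = Mul(2, T, Add(10, T)))
V = Rational(-1, 2708) (V = Pow(-2708, -1) = Rational(-1, 2708) ≈ -0.00036928)
Mul(V, Function('L')(6)) = Mul(Rational(-1, 2708), Mul(2, 6, Add(10, 6))) = Mul(Rational(-1, 2708), Mul(2, 6, 16)) = Mul(Rational(-1, 2708), 192) = Rational(-48, 677)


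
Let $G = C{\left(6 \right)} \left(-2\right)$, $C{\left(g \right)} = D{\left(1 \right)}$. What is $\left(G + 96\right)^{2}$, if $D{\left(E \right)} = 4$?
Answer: $7744$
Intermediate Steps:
$C{\left(g \right)} = 4$
$G = -8$ ($G = 4 \left(-2\right) = -8$)
$\left(G + 96\right)^{2} = \left(-8 + 96\right)^{2} = 88^{2} = 7744$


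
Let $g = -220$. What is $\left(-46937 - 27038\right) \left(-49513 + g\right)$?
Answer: $3678998675$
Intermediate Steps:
$\left(-46937 - 27038\right) \left(-49513 + g\right) = \left(-46937 - 27038\right) \left(-49513 - 220\right) = \left(-73975\right) \left(-49733\right) = 3678998675$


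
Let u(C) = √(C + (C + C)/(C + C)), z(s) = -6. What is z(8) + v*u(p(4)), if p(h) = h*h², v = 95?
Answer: -6 + 95*√65 ≈ 759.91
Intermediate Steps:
p(h) = h³
u(C) = √(1 + C) (u(C) = √(C + (2*C)/((2*C))) = √(C + (2*C)*(1/(2*C))) = √(C + 1) = √(1 + C))
z(8) + v*u(p(4)) = -6 + 95*√(1 + 4³) = -6 + 95*√(1 + 64) = -6 + 95*√65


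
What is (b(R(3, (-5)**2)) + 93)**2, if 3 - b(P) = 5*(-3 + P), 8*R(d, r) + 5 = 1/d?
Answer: 1868689/144 ≈ 12977.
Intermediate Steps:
R(d, r) = -5/8 + 1/(8*d)
b(P) = 18 - 5*P (b(P) = 3 - 5*(-3 + P) = 3 - (-15 + 5*P) = 3 + (15 - 5*P) = 18 - 5*P)
(b(R(3, (-5)**2)) + 93)**2 = ((18 - 5*(1 - 5*3)/(8*3)) + 93)**2 = ((18 - 5*(1 - 15)/(8*3)) + 93)**2 = ((18 - 5*(-14)/(8*3)) + 93)**2 = ((18 - 5*(-7/12)) + 93)**2 = ((18 + 35/12) + 93)**2 = (251/12 + 93)**2 = (1367/12)**2 = 1868689/144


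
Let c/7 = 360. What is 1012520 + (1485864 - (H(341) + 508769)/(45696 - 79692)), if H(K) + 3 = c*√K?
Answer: 42467785615/16998 + 210*√341/2833 ≈ 2.4984e+6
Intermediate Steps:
c = 2520 (c = 7*360 = 2520)
H(K) = -3 + 2520*√K
1012520 + (1485864 - (H(341) + 508769)/(45696 - 79692)) = 1012520 + (1485864 - ((-3 + 2520*√341) + 508769)/(45696 - 79692)) = 1012520 + (1485864 - (508766 + 2520*√341)/(-33996)) = 1012520 + (1485864 - (508766 + 2520*√341)*(-1)/33996) = 1012520 + (1485864 - (-254383/16998 - 210*√341/2833)) = 1012520 + (1485864 + (254383/16998 + 210*√341/2833)) = 1012520 + (25256970655/16998 + 210*√341/2833) = 42467785615/16998 + 210*√341/2833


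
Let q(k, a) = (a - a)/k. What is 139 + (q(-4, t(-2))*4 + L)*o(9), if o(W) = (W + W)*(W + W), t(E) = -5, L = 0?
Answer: 139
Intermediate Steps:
o(W) = 4*W**2 (o(W) = (2*W)*(2*W) = 4*W**2)
q(k, a) = 0 (q(k, a) = 0/k = 0)
139 + (q(-4, t(-2))*4 + L)*o(9) = 139 + (0*4 + 0)*(4*9**2) = 139 + (0 + 0)*(4*81) = 139 + 0*324 = 139 + 0 = 139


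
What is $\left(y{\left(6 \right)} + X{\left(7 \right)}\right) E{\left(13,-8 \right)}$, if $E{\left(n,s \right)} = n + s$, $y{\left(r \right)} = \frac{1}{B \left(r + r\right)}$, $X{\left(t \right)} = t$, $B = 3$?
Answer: $\frac{1265}{36} \approx 35.139$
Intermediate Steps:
$y{\left(r \right)} = \frac{1}{6 r}$ ($y{\left(r \right)} = \frac{1}{3 \left(r + r\right)} = \frac{1}{3 \cdot 2 r} = \frac{1}{6 r}$)
$\left(y{\left(6 \right)} + X{\left(7 \right)}\right) E{\left(13,-8 \right)} = \left(\frac{1}{6 \cdot 6} + 7\right) \left(13 - 8\right) = \left(\frac{1}{6} \cdot \frac{1}{6} + 7\right) 5 = \left(\frac{1}{36} + 7\right) 5 = \frac{253}{36} \cdot 5 = \frac{1265}{36}$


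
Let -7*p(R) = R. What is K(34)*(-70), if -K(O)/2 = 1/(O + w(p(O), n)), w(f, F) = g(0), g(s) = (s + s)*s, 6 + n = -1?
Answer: 70/17 ≈ 4.1176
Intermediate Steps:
n = -7 (n = -6 - 1 = -7)
p(R) = -R/7
g(s) = 2*s**2 (g(s) = (2*s)*s = 2*s**2)
w(f, F) = 0 (w(f, F) = 2*0**2 = 2*0 = 0)
K(O) = -2/O (K(O) = -2/(O + 0) = -2/O)
K(34)*(-70) = -2/34*(-70) = -2*1/34*(-70) = -1/17*(-70) = 70/17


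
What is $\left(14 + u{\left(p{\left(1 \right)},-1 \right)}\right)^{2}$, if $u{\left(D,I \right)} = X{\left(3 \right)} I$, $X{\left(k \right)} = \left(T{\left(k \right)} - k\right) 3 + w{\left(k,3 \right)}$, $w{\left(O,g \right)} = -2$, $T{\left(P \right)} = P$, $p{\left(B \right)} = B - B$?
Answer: $256$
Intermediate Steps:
$p{\left(B \right)} = 0$
$X{\left(k \right)} = -2$ ($X{\left(k \right)} = \left(k - k\right) 3 - 2 = 0 \cdot 3 - 2 = 0 - 2 = -2$)
$u{\left(D,I \right)} = - 2 I$
$\left(14 + u{\left(p{\left(1 \right)},-1 \right)}\right)^{2} = \left(14 - -2\right)^{2} = \left(14 + 2\right)^{2} = 16^{2} = 256$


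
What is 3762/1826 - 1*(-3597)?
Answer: 298722/83 ≈ 3599.1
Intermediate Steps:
3762/1826 - 1*(-3597) = 3762*(1/1826) + 3597 = 171/83 + 3597 = 298722/83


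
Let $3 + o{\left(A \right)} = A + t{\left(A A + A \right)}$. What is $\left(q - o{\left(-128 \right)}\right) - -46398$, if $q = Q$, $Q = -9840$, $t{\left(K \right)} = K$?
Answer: $20433$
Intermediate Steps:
$o{\left(A \right)} = -3 + A^{2} + 2 A$ ($o{\left(A \right)} = -3 + \left(A + \left(A A + A\right)\right) = -3 + \left(A + \left(A^{2} + A\right)\right) = -3 + \left(A + \left(A + A^{2}\right)\right) = -3 + \left(A^{2} + 2 A\right) = -3 + A^{2} + 2 A$)
$q = -9840$
$\left(q - o{\left(-128 \right)}\right) - -46398 = \left(-9840 - \left(-3 - 128 - 128 \left(1 - 128\right)\right)\right) - -46398 = \left(-9840 - \left(-3 - 128 - -16256\right)\right) + 46398 = \left(-9840 - \left(-3 - 128 + 16256\right)\right) + 46398 = \left(-9840 - 16125\right) + 46398 = -25965 + 46398 = 20433$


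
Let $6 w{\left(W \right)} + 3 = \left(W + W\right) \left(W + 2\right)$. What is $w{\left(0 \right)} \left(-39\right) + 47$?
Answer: $\frac{133}{2} \approx 66.5$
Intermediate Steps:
$w{\left(W \right)} = - \frac{1}{2} + \frac{W \left(2 + W\right)}{3}$ ($w{\left(W \right)} = - \frac{1}{2} + \frac{\left(W + W\right) \left(W + 2\right)}{6} = - \frac{1}{2} + \frac{2 W \left(2 + W\right)}{6} = - \frac{1}{2} + \frac{W \left(2 + W\right)}{3}$)
$w{\left(0 \right)} \left(-39\right) + 47 = \left(- \frac{1}{2} + \frac{0^{2}}{3} + \frac{2}{3} \cdot 0\right) \left(-39\right) + 47 = \left(- \frac{1}{2} + \frac{1}{3} \cdot 0 + 0\right) \left(-39\right) + 47 = \left(- \frac{1}{2} + 0 + 0\right) \left(-39\right) + 47 = \left(- \frac{1}{2}\right) \left(-39\right) + 47 = \frac{39}{2} + 47 = \frac{133}{2}$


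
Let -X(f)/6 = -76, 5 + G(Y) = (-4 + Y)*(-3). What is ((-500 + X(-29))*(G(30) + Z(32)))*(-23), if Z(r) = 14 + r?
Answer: -37444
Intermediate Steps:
G(Y) = 7 - 3*Y (G(Y) = -5 + (-4 + Y)*(-3) = -5 + (12 - 3*Y) = 7 - 3*Y)
X(f) = 456 (X(f) = -6*(-76) = 456)
((-500 + X(-29))*(G(30) + Z(32)))*(-23) = ((-500 + 456)*((7 - 3*30) + (14 + 32)))*(-23) = -44*((7 - 90) + 46)*(-23) = -44*(-83 + 46)*(-23) = -44*(-37)*(-23) = 1628*(-23) = -37444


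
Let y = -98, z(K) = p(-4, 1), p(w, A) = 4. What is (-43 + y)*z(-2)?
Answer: -564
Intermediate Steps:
z(K) = 4
(-43 + y)*z(-2) = (-43 - 98)*4 = -141*4 = -564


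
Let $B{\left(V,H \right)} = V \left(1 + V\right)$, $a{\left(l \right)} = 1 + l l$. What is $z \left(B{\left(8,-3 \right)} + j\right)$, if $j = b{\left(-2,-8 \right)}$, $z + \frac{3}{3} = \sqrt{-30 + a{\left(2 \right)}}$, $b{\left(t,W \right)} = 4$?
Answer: $-76 + 380 i \approx -76.0 + 380.0 i$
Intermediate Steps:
$a{\left(l \right)} = 1 + l^{2}$
$z = -1 + 5 i$ ($z = -1 + \sqrt{-30 + \left(1 + 2^{2}\right)} = -1 + \sqrt{-30 + \left(1 + 4\right)} = -1 + \sqrt{-30 + 5} = -1 + \sqrt{-25} = -1 + 5 i \approx -1.0 + 5.0 i$)
$j = 4$
$z \left(B{\left(8,-3 \right)} + j\right) = \left(-1 + 5 i\right) \left(8 \left(1 + 8\right) + 4\right) = \left(-1 + 5 i\right) \left(8 \cdot 9 + 4\right) = \left(-1 + 5 i\right) \left(72 + 4\right) = \left(-1 + 5 i\right) 76 = -76 + 380 i$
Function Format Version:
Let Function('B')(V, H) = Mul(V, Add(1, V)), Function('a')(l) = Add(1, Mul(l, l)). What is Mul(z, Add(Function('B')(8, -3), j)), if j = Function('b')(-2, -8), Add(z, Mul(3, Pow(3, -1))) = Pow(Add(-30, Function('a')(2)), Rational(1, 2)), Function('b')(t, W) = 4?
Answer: Add(-76, Mul(380, I)) ≈ Add(-76.000, Mul(380.00, I))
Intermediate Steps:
Function('a')(l) = Add(1, Pow(l, 2))
z = Add(-1, Mul(5, I)) (z = Add(-1, Pow(Add(-30, Add(1, Pow(2, 2))), Rational(1, 2))) = Add(-1, Pow(Add(-30, Add(1, 4)), Rational(1, 2))) = Add(-1, Pow(Add(-30, 5), Rational(1, 2))) = Add(-1, Pow(-25, Rational(1, 2))) = Add(-1, Mul(5, I)) ≈ Add(-1.0000, Mul(5.0000, I)))
j = 4
Mul(z, Add(Function('B')(8, -3), j)) = Mul(Add(-1, Mul(5, I)), Add(Mul(8, Add(1, 8)), 4)) = Mul(Add(-1, Mul(5, I)), Add(Mul(8, 9), 4)) = Mul(Add(-1, Mul(5, I)), Add(72, 4)) = Mul(Add(-1, Mul(5, I)), 76) = Add(-76, Mul(380, I))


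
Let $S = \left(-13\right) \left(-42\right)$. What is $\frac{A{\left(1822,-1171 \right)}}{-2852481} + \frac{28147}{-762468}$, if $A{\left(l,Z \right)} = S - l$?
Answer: $- \frac{3776946359}{103567880148} \approx -0.036468$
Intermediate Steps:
$S = 546$
$A{\left(l,Z \right)} = 546 - l$
$\frac{A{\left(1822,-1171 \right)}}{-2852481} + \frac{28147}{-762468} = \frac{546 - 1822}{-2852481} + \frac{28147}{-762468} = \left(546 - 1822\right) \left(- \frac{1}{2852481}\right) + 28147 \left(- \frac{1}{762468}\right) = \left(-1276\right) \left(- \frac{1}{2852481}\right) - \frac{4021}{108924} = \frac{1276}{2852481} - \frac{4021}{108924} = - \frac{3776946359}{103567880148}$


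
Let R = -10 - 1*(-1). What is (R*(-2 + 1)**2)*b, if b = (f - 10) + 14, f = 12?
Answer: -144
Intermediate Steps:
b = 16 (b = (12 - 10) + 14 = 2 + 14 = 16)
R = -9 (R = -10 + 1 = -9)
(R*(-2 + 1)**2)*b = -9*(-2 + 1)**2*16 = -9*(-1)**2*16 = -9*1*16 = -9*16 = -144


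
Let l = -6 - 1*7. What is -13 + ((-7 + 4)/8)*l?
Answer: -65/8 ≈ -8.1250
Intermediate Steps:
l = -13 (l = -6 - 7 = -13)
-13 + ((-7 + 4)/8)*l = -13 + ((-7 + 4)/8)*(-13) = -13 - 3*⅛*(-13) = -13 - 3/8*(-13) = -13 + 39/8 = -65/8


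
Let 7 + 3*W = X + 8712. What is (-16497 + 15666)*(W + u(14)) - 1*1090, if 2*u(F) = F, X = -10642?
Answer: 529642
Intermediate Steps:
u(F) = F/2
W = -1937/3 (W = -7/3 + (-10642 + 8712)/3 = -7/3 + (⅓)*(-1930) = -7/3 - 1930/3 = -1937/3 ≈ -645.67)
(-16497 + 15666)*(W + u(14)) - 1*1090 = (-16497 + 15666)*(-1937/3 + (½)*14) - 1*1090 = -831*(-1937/3 + 7) - 1090 = -831*(-1916/3) - 1090 = 530732 - 1090 = 529642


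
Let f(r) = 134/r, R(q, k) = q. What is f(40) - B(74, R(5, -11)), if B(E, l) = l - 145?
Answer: 2867/20 ≈ 143.35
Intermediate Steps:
B(E, l) = -145 + l
f(40) - B(74, R(5, -11)) = 134/40 - (-145 + 5) = 134*(1/40) - 1*(-140) = 67/20 + 140 = 2867/20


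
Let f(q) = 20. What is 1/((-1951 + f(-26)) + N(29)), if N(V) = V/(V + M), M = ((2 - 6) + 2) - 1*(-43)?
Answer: -70/135141 ≈ -0.00051798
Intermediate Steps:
M = 41 (M = (-4 + 2) + 43 = -2 + 43 = 41)
N(V) = V/(41 + V) (N(V) = V/(V + 41) = V/(41 + V))
1/((-1951 + f(-26)) + N(29)) = 1/((-1951 + 20) + 29/(41 + 29)) = 1/(-1931 + 29/70) = 1/(-135141/70) = -70/135141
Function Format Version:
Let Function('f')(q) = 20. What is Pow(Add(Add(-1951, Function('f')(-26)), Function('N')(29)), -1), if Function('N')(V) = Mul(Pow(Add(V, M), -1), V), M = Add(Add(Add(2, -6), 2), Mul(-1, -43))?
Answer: Rational(-70, 135141) ≈ -0.00051798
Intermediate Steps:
M = 41 (M = Add(Add(-4, 2), 43) = Add(-2, 43) = 41)
Function('N')(V) = Mul(V, Pow(Add(41, V), -1)) (Function('N')(V) = Mul(Pow(Add(V, 41), -1), V) = Mul(Pow(Add(41, V), -1), V) = Mul(V, Pow(Add(41, V), -1)))
Pow(Add(Add(-1951, Function('f')(-26)), Function('N')(29)), -1) = Pow(Add(Add(-1951, 20), Mul(29, Pow(Add(41, 29), -1))), -1) = Pow(Add(-1931, Mul(29, Pow(70, -1))), -1) = Pow(Add(-1931, Mul(29, Rational(1, 70))), -1) = Pow(Add(-1931, Rational(29, 70)), -1) = Pow(Rational(-135141, 70), -1) = Rational(-70, 135141)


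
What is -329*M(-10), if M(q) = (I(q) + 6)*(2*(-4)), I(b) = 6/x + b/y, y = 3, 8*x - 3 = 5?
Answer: 68432/3 ≈ 22811.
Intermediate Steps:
x = 1 (x = 3/8 + (⅛)*5 = 3/8 + 5/8 = 1)
I(b) = 6 + b/3 (I(b) = 6/1 + b/3 = 6*1 + b*(⅓) = 6 + b/3)
M(q) = -96 - 8*q/3 (M(q) = ((6 + q/3) + 6)*(2*(-4)) = (12 + q/3)*(-8) = -96 - 8*q/3)
-329*M(-10) = -329*(-96 - 8/3*(-10)) = -329*(-96 + 80/3) = -329*(-208/3) = 68432/3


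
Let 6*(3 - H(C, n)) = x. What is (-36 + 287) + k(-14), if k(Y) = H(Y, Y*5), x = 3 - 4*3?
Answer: 511/2 ≈ 255.50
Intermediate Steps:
x = -9 (x = 3 - 12 = -9)
H(C, n) = 9/2 (H(C, n) = 3 - 1/6*(-9) = 3 + 3/2 = 9/2)
k(Y) = 9/2
(-36 + 287) + k(-14) = (-36 + 287) + 9/2 = 251 + 9/2 = 511/2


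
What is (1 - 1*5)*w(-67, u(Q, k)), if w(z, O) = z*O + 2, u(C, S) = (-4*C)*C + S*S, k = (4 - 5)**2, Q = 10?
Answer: -106940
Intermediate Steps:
k = 1 (k = (-1)**2 = 1)
u(C, S) = S**2 - 4*C**2 (u(C, S) = -4*C**2 + S**2 = S**2 - 4*C**2)
w(z, O) = 2 + O*z (w(z, O) = O*z + 2 = 2 + O*z)
(1 - 1*5)*w(-67, u(Q, k)) = (1 - 1*5)*(2 + (1**2 - 4*10**2)*(-67)) = (1 - 5)*(2 + (1 - 4*100)*(-67)) = -4*(2 + (1 - 400)*(-67)) = -4*(2 - 399*(-67)) = -4*(2 + 26733) = -4*26735 = -106940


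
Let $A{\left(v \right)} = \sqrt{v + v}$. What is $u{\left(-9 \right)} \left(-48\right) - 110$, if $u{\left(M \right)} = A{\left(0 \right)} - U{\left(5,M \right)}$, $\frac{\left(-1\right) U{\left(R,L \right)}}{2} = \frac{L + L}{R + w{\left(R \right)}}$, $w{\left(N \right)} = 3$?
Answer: $106$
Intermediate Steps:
$U{\left(R,L \right)} = - \frac{4 L}{3 + R}$ ($U{\left(R,L \right)} = - 2 \frac{L + L}{R + 3} = - 2 \frac{2 L}{3 + R} = - \frac{4 L}{3 + R}$)
$A{\left(v \right)} = \sqrt{2} \sqrt{v}$ ($A{\left(v \right)} = \sqrt{2 v} = \sqrt{2} \sqrt{v}$)
$u{\left(M \right)} = \frac{M}{2}$ ($u{\left(M \right)} = \sqrt{2} \sqrt{0} - - \frac{4 M}{3 + 5} = \sqrt{2} \cdot 0 - - \frac{4 M}{8} = 0 - \left(-4\right) M \frac{1}{8} = 0 - - \frac{M}{2} = 0 + \frac{M}{2} = \frac{M}{2}$)
$u{\left(-9 \right)} \left(-48\right) - 110 = \frac{1}{2} \left(-9\right) \left(-48\right) - 110 = \left(- \frac{9}{2}\right) \left(-48\right) - 110 = 216 - 110 = 106$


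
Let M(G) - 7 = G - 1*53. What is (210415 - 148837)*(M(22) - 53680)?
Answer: -3306984912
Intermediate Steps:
M(G) = -46 + G (M(G) = 7 + (G - 1*53) = 7 + (G - 53) = 7 + (-53 + G) = -46 + G)
(210415 - 148837)*(M(22) - 53680) = (210415 - 148837)*((-46 + 22) - 53680) = 61578*(-24 - 53680) = 61578*(-53704) = -3306984912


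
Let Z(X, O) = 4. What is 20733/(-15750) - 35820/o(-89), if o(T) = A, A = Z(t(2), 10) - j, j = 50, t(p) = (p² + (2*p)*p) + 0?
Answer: 93868547/120750 ≈ 777.38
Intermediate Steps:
t(p) = 3*p² (t(p) = (p² + 2*p²) + 0 = 3*p² + 0 = 3*p²)
A = -46 (A = 4 - 1*50 = 4 - 50 = -46)
o(T) = -46
20733/(-15750) - 35820/o(-89) = 20733/(-15750) - 35820/(-46) = 20733*(-1/15750) - 35820*(-1/46) = -6911/5250 + 17910/23 = 93868547/120750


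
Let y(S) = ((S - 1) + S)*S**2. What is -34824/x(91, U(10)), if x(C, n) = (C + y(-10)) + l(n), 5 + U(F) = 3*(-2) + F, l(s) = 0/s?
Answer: 34824/2009 ≈ 17.334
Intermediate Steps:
l(s) = 0
y(S) = S**2*(-1 + 2*S) (y(S) = ((-1 + S) + S)*S**2 = (-1 + 2*S)*S**2 = S**2*(-1 + 2*S))
U(F) = -11 + F (U(F) = -5 + (3*(-2) + F) = -5 + (-6 + F) = -11 + F)
x(C, n) = -2100 + C (x(C, n) = (C + (-10)**2*(-1 + 2*(-10))) + 0 = (C + 100*(-1 - 20)) + 0 = (C + 100*(-21)) + 0 = (C - 2100) + 0 = (-2100 + C) + 0 = -2100 + C)
-34824/x(91, U(10)) = -34824/(-2100 + 91) = -34824/(-2009) = -34824*(-1/2009) = 34824/2009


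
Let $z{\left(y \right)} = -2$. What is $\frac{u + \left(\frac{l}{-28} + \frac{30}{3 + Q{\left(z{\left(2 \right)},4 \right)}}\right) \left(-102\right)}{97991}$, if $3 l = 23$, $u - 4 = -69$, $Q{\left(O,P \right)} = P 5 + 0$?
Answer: $- \frac{1767}{1017842} \approx -0.001736$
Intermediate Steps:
$Q{\left(O,P \right)} = 5 P$ ($Q{\left(O,P \right)} = 5 P + 0 = 5 P$)
$u = -65$ ($u = 4 - 69 = -65$)
$l = \frac{23}{3}$ ($l = \frac{1}{3} \cdot 23 = \frac{23}{3} \approx 7.6667$)
$\frac{u + \left(\frac{l}{-28} + \frac{30}{3 + Q{\left(z{\left(2 \right)},4 \right)}}\right) \left(-102\right)}{97991} = \frac{-65 + \left(\frac{23}{3 \left(-28\right)} + \frac{30}{3 + 5 \cdot 4}\right) \left(-102\right)}{97991} = \left(-65 + \left(\frac{23}{3} \left(- \frac{1}{28}\right) + \frac{30}{3 + 20}\right) \left(-102\right)\right) \frac{1}{97991} = \left(-65 + \left(- \frac{23}{84} + \frac{30}{23}\right) \left(-102\right)\right) \frac{1}{97991} = \left(-65 + \frac{1991}{1932} \left(-102\right)\right) \frac{1}{97991} = \left(-65 - \frac{33847}{322}\right) \frac{1}{97991} = \left(- \frac{54777}{322}\right) \frac{1}{97991} = - \frac{1767}{1017842}$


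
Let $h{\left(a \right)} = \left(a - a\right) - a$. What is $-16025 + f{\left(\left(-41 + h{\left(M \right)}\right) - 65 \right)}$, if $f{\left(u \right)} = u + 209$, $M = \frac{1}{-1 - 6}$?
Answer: $- \frac{111453}{7} \approx -15922.0$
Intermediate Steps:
$M = - \frac{1}{7}$ ($M = \frac{1}{-7} = - \frac{1}{7} \approx -0.14286$)
$h{\left(a \right)} = - a$ ($h{\left(a \right)} = 0 - a = - a$)
$f{\left(u \right)} = 209 + u$
$-16025 + f{\left(\left(-41 + h{\left(M \right)}\right) - 65 \right)} = -16025 + \left(209 - \frac{741}{7}\right) = -16025 + \frac{722}{7} = - \frac{111453}{7}$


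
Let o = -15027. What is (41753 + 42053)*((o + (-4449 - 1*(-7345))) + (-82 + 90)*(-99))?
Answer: -1083024938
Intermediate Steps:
(41753 + 42053)*((o + (-4449 - 1*(-7345))) + (-82 + 90)*(-99)) = (41753 + 42053)*((-15027 + (-4449 - 1*(-7345))) + (-82 + 90)*(-99)) = 83806*((-15027 + (-4449 + 7345)) + 8*(-99)) = 83806*((-15027 + 2896) - 792) = 83806*(-12131 - 792) = 83806*(-12923) = -1083024938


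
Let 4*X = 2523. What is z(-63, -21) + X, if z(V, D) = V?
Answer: 2271/4 ≈ 567.75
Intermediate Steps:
X = 2523/4 (X = (¼)*2523 = 2523/4 ≈ 630.75)
z(-63, -21) + X = -63 + 2523/4 = 2271/4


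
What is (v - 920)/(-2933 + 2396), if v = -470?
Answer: 1390/537 ≈ 2.5885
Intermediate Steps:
(v - 920)/(-2933 + 2396) = (-470 - 920)/(-2933 + 2396) = -1390/(-537) = -1390*(-1/537) = 1390/537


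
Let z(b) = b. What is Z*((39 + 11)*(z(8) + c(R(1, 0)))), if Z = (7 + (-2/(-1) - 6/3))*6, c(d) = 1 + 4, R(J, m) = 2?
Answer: 27300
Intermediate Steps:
c(d) = 5
Z = 42 (Z = (7 + (-2*(-1) - 6*⅓))*6 = (7 + (2 - 2))*6 = (7 + 0)*6 = 7*6 = 42)
Z*((39 + 11)*(z(8) + c(R(1, 0)))) = 42*((39 + 11)*(8 + 5)) = 42*(50*13) = 42*650 = 27300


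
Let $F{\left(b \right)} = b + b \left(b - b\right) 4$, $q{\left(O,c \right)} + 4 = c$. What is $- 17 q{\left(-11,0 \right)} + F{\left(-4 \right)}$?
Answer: $64$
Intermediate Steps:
$q{\left(O,c \right)} = -4 + c$
$F{\left(b \right)} = b$ ($F{\left(b \right)} = b + b 0 \cdot 4 = b + 0 \cdot 4 = b + 0 = b$)
$- 17 q{\left(-11,0 \right)} + F{\left(-4 \right)} = - 17 \left(-4 + 0\right) - 4 = \left(-17\right) \left(-4\right) - 4 = 68 - 4 = 64$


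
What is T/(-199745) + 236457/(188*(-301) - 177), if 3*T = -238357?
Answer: -3661799294/971873565 ≈ -3.7678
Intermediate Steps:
T = -238357/3 (T = (⅓)*(-238357) = -238357/3 ≈ -79452.)
T/(-199745) + 236457/(188*(-301) - 177) = -238357/3/(-199745) + 236457/(188*(-301) - 177) = -238357/3*(-1/199745) + 236457/(-56588 - 177) = 34051/85605 + 236457/(-56765) = 34051/85605 + 236457*(-1/56765) = 34051/85605 - 236457/56765 = -3661799294/971873565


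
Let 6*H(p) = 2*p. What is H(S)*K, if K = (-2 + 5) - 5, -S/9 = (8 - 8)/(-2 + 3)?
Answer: 0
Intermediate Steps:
S = 0 (S = -9*(8 - 8)/(-2 + 3) = -0/1 = -0 = -9*0 = 0)
H(p) = p/3 (H(p) = (2*p)/6 = p/3)
K = -2 (K = 3 - 5 = -2)
H(S)*K = ((⅓)*0)*(-2) = 0*(-2) = 0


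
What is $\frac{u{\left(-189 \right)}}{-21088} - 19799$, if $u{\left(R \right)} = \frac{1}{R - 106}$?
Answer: $- \frac{123168787039}{6220960} \approx -19799.0$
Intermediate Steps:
$u{\left(R \right)} = \frac{1}{-106 + R}$
$\frac{u{\left(-189 \right)}}{-21088} - 19799 = \frac{1}{\left(-106 - 189\right) \left(-21088\right)} - 19799 = \frac{1}{-295} \left(- \frac{1}{21088}\right) - 19799 = \left(- \frac{1}{295}\right) \left(- \frac{1}{21088}\right) - 19799 = \frac{1}{6220960} - 19799 = - \frac{123168787039}{6220960}$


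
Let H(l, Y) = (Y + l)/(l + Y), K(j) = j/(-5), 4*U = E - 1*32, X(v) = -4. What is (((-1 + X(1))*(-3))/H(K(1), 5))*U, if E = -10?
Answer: -315/2 ≈ -157.50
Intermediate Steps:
U = -21/2 (U = (-10 - 1*32)/4 = (-10 - 32)/4 = (¼)*(-42) = -21/2 ≈ -10.500)
K(j) = -j/5 (K(j) = j*(-⅕) = -j/5)
H(l, Y) = 1 (H(l, Y) = (Y + l)/(Y + l) = 1)
(((-1 + X(1))*(-3))/H(K(1), 5))*U = (((-1 - 4)*(-3))/1)*(-21/2) = (-5*(-3)*1)*(-21/2) = (15*1)*(-21/2) = 15*(-21/2) = -315/2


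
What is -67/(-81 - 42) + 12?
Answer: 1543/123 ≈ 12.545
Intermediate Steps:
-67/(-81 - 42) + 12 = -67/(-123) + 12 = -67*(-1/123) + 12 = 67/123 + 12 = 1543/123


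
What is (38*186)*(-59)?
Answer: -417012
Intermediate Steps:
(38*186)*(-59) = 7068*(-59) = -417012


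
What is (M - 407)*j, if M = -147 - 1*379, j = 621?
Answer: -579393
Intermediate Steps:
M = -526 (M = -147 - 379 = -526)
(M - 407)*j = (-526 - 407)*621 = -933*621 = -579393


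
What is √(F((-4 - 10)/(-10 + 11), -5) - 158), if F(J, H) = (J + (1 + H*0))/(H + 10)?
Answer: I*√4015/5 ≈ 12.673*I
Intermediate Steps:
F(J, H) = (1 + J)/(10 + H) (F(J, H) = (J + (1 + 0))/(10 + H) = (J + 1)/(10 + H) = (1 + J)/(10 + H))
√(F((-4 - 10)/(-10 + 11), -5) - 158) = √((1 + (-4 - 10)/(-10 + 11))/(10 - 5) - 158) = √((1 - 14/1)/5 - 158) = √((1 - 14*1)/5 - 158) = √((1 - 14)/5 - 158) = √((⅕)*(-13) - 158) = √(-13/5 - 158) = √(-803/5) = I*√4015/5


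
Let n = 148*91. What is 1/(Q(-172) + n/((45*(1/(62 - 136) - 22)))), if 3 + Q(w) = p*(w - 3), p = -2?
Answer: 73305/24440203 ≈ 0.0029994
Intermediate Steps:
n = 13468
Q(w) = 3 - 2*w (Q(w) = -3 - 2*(w - 3) = -3 - 2*(-3 + w) = -3 + (6 - 2*w) = 3 - 2*w)
1/(Q(-172) + n/((45*(1/(62 - 136) - 22)))) = 1/((3 - 2*(-172)) + 13468/((45*(1/(62 - 136) - 22)))) = 1/((3 + 344) + 13468/((45*(1/(-74) - 22)))) = 1/(347 + 13468/((45*(-1/74 - 22)))) = 1/(347 + 13468/((45*(-1629/74)))) = 1/(347 + 13468/(-73305/74)) = 1/(347 + 13468*(-74/73305)) = 1/(347 - 996632/73305) = 1/(24440203/73305) = 73305/24440203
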